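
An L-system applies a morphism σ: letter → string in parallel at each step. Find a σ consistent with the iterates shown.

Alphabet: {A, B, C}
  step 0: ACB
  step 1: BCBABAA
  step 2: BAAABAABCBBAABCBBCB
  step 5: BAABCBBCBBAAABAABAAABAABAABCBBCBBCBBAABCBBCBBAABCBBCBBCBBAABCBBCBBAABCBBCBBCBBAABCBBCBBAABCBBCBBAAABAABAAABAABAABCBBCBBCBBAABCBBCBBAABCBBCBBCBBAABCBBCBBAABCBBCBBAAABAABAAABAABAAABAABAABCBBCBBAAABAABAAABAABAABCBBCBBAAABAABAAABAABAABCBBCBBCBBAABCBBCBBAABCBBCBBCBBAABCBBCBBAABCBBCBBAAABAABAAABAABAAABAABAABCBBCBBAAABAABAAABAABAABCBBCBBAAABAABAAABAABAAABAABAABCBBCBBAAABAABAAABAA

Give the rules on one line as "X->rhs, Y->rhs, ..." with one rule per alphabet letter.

A->BCB, B->BAA, C->A

  step 1 ⇒ step 2: BCBABAA ⇒ BAA·A·BAA·BCB·BAA·BCB·BCB
    A ↦ BCB
    B ↦ BAA
    C ↦ A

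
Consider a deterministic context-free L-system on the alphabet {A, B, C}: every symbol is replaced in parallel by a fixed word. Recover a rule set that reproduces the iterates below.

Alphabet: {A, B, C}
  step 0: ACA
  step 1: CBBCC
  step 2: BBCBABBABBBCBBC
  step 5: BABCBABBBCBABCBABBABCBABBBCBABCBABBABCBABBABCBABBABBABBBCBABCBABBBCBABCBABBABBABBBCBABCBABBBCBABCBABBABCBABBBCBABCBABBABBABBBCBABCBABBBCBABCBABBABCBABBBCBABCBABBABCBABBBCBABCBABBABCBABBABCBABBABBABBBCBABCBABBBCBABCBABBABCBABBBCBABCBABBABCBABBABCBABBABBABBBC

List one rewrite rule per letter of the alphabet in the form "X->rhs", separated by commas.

A->C, B->BAB, C->BBC

  step 1 ⇒ step 2: CBBCC ⇒ BBC·BAB·BAB·BBC·BBC
    B ↦ BAB
    C ↦ BBC
  step 0 ⇒ step 1: ACA ⇒ C·BBC·C
    A ↦ C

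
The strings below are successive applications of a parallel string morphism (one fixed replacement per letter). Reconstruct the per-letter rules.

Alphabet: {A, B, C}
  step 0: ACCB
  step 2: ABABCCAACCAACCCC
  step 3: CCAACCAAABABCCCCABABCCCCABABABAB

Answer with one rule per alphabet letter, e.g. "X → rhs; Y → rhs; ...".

  step 2 ⇒ step 3: ABABCCAACCAACCCC ⇒ CC·AA·CC·AA·AB·AB·CC·CC·AB·AB·CC·CC·AB·AB·AB·AB
    A ↦ CC
    B ↦ AA
    C ↦ AB

A->CC, B->AA, C->AB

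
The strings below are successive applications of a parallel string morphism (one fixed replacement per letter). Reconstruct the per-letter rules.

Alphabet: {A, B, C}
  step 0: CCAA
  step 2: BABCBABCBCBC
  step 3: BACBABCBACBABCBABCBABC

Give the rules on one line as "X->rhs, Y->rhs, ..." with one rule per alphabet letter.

A->C, B->BA, C->BC

  step 2 ⇒ step 3: BABCBABCBCBC ⇒ BA·C·BA·BC·BA·C·BA·BC·BA·BC·BA·BC
    A ↦ C
    B ↦ BA
    C ↦ BC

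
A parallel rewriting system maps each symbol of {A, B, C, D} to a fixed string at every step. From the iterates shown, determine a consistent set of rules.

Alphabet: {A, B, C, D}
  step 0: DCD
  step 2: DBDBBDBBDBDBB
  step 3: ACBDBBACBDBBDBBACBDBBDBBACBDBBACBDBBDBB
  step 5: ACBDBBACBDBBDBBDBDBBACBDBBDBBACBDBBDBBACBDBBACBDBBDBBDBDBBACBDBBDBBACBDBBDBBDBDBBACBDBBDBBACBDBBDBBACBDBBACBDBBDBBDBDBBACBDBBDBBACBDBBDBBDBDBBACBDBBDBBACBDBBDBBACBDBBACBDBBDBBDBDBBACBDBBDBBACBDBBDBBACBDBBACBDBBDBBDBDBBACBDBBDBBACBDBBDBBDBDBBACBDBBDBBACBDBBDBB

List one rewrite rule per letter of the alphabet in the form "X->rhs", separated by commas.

A->D, B->DBB, C->B, D->ACB

  step 2 ⇒ step 3: DBDBBDBBDBDBB ⇒ ACB·DBB·ACB·DBB·DBB·ACB·DBB·DBB·ACB·DBB·ACB·DBB·DBB
    B ↦ DBB
    D ↦ ACB
    A ↦ D  (constrained at step 3)
    C ↦ B  (constrained at step 0)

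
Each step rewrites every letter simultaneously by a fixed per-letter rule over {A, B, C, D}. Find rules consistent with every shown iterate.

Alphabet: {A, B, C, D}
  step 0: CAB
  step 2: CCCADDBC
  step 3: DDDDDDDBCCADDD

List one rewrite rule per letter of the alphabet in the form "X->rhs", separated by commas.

A->DB, B->AD, C->DD, D->C

  step 2 ⇒ step 3: CCCADDBC ⇒ DD·DD·DD·DB·C·C·AD·DD
    A ↦ DB
    B ↦ AD
    C ↦ DD
    D ↦ C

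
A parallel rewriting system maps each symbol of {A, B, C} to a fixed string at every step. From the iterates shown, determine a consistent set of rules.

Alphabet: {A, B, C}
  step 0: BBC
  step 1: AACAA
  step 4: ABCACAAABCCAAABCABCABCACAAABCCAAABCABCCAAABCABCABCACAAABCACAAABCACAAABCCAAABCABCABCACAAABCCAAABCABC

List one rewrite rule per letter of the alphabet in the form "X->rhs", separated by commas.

  step 0 ⇒ step 1: BBC ⇒ A·A·CAA
    B ↦ A
    C ↦ CAA
    A ↦ ABC  (constrained at step 1)

A->ABC, B->A, C->CAA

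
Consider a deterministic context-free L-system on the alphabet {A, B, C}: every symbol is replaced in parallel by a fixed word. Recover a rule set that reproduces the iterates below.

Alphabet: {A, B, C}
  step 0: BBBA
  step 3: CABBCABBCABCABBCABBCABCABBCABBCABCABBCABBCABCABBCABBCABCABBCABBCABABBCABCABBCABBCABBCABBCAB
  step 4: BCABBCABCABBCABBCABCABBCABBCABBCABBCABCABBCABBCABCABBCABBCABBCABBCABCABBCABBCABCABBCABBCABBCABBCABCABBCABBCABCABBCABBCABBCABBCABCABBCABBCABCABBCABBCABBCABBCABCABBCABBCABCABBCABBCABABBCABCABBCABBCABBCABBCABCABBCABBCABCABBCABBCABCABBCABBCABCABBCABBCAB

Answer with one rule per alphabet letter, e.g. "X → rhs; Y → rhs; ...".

A->ABB, B->CAB, C->BC

  step 3 ⇒ step 4: CABBCABBCABCABBCABBCABCABBCABBCABCABBCABBCABCABBCABBCABCABBCABBCABABBCABCABBCABBCABBCABBCAB ⇒ BC·ABB·CAB·CAB·BC·ABB·CAB·CAB·BC·ABB·CAB·BC·ABB·CAB·CAB·BC·ABB·CAB·CAB·BC·ABB·CAB·BC·ABB·CAB·CAB·BC·ABB·CAB·CAB·BC·ABB·CAB·BC·ABB·CAB·CAB·BC·ABB·CAB·CAB·BC·ABB·CAB·BC·ABB·CAB·CAB·BC·ABB·CAB·CAB·BC·ABB·CAB·BC·ABB·CAB·CAB·BC·ABB·CAB·CAB·BC·ABB·CAB·ABB·CAB·CAB·BC·ABB·CAB·BC·ABB·CAB·CAB·BC·ABB·CAB·CAB·BC·ABB·CAB·CAB·BC·ABB·CAB·CAB·BC·ABB·CAB
    A ↦ ABB
    B ↦ CAB
    C ↦ BC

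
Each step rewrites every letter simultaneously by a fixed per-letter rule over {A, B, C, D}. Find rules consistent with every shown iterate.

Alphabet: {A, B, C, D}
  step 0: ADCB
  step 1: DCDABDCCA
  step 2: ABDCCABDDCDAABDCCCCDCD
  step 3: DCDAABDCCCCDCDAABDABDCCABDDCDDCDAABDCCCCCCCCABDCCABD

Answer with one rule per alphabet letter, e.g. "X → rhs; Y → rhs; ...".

  step 2 ⇒ step 3: ABDCCABDDCDAABDCCCCDCD ⇒ DCD·A·ABD·CC·CC·DCD·A·ABD·ABD·CC·ABD·DCD·DCD·A·ABD·CC·CC·CC·CC·ABD·CC·ABD
    A ↦ DCD
    B ↦ A
    C ↦ CC
    D ↦ ABD

A->DCD, B->A, C->CC, D->ABD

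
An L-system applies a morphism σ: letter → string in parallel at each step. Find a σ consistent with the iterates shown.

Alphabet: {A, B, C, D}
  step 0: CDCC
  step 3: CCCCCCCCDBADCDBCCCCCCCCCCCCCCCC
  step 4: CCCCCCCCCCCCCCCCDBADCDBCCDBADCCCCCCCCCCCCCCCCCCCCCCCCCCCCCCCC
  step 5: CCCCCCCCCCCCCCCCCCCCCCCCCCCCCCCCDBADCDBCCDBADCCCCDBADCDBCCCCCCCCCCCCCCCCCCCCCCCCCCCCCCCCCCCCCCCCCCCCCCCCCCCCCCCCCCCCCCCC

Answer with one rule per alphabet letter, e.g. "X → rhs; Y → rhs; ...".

  step 4 ⇒ step 5: CCCCCCCCCCCCCCCCDBADCDBCCDBADCCCCCCCCCCCCCCCCCCCCCCCCCCCCCCCC ⇒ CC·CC·CC·CC·CC·CC·CC·CC·CC·CC·CC·CC·CC·CC·CC·CC·DB·AD·C·DB·CC·DB·AD·CC·CC·DB·AD·C·DB·CC·CC·CC·CC·CC·CC·CC·CC·CC·CC·CC·CC·CC·CC·CC·CC·CC·CC·CC·CC·CC·CC·CC·CC·CC·CC·CC·CC·CC·CC·CC·CC
    A ↦ C
    B ↦ AD
    C ↦ CC
    D ↦ DB

A->C, B->AD, C->CC, D->DB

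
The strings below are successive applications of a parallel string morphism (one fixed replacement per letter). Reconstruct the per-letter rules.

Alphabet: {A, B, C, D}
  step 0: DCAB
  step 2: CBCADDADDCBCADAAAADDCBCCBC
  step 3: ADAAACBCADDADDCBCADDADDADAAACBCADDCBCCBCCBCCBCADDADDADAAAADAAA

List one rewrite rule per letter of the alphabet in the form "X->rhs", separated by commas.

  step 2 ⇒ step 3: CBCADDADDCBCADAAAADDCBCCBC ⇒ A·DAA·A·CBC·ADD·ADD·CBC·ADD·ADD·A·DAA·A·CBC·ADD·CBC·CBC·CBC·CBC·ADD·ADD·A·DAA·A·A·DAA·A
    A ↦ CBC
    B ↦ DAA
    C ↦ A
    D ↦ ADD

A->CBC, B->DAA, C->A, D->ADD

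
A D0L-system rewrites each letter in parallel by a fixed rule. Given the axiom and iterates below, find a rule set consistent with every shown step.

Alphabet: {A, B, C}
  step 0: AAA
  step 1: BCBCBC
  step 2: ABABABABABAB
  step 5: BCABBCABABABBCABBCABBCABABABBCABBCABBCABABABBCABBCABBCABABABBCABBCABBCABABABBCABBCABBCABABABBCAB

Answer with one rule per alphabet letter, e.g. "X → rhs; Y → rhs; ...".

  step 1 ⇒ step 2: BCBCBC ⇒ AB·AB·AB·AB·AB·AB
    B ↦ AB
    C ↦ AB
  step 0 ⇒ step 1: AAA ⇒ BC·BC·BC
    A ↦ BC

A->BC, B->AB, C->AB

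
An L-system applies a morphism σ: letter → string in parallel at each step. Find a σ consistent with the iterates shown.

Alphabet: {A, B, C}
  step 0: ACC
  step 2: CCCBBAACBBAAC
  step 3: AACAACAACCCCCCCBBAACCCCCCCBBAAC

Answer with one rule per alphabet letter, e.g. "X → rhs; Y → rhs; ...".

  step 2 ⇒ step 3: CCCBBAACBBAAC ⇒ AAC·AAC·AAC·CCC·CCC·B·B·AAC·CCC·CCC·B·B·AAC
    A ↦ B
    B ↦ CCC
    C ↦ AAC

A->B, B->CCC, C->AAC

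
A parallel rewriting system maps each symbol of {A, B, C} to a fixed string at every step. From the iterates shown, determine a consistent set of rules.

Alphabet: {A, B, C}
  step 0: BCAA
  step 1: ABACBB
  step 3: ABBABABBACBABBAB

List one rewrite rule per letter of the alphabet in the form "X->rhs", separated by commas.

  step 0 ⇒ step 1: BCAA ⇒ AB·AC·B·B
    A ↦ B
    B ↦ AB
    C ↦ AC

A->B, B->AB, C->AC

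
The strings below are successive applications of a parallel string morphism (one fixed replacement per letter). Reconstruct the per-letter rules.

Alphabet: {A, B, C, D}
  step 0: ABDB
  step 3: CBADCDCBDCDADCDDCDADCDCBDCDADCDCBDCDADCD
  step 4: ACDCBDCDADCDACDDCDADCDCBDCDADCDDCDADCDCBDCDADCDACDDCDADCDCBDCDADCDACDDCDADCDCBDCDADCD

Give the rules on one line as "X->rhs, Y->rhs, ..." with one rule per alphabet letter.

A->CB, B->CD, C->A, D->DCD

  step 3 ⇒ step 4: CBADCDCBDCDADCDDCDADCDCBDCDADCDCBDCDADCD ⇒ A·CD·CB·DCD·A·DCD·A·CD·DCD·A·DCD·CB·DCD·A·DCD·DCD·A·DCD·CB·DCD·A·DCD·A·CD·DCD·A·DCD·CB·DCD·A·DCD·A·CD·DCD·A·DCD·CB·DCD·A·DCD
    A ↦ CB
    B ↦ CD
    C ↦ A
    D ↦ DCD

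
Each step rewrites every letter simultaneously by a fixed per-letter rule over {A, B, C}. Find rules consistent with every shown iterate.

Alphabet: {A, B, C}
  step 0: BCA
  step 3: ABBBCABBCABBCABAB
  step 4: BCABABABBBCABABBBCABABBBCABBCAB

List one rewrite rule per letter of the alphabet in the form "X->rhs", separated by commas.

A->BC, B->AB, C->B

  step 3 ⇒ step 4: ABBBCABBCABBCABAB ⇒ BC·AB·AB·AB·B·BC·AB·AB·B·BC·AB·AB·B·BC·AB·BC·AB
    A ↦ BC
    B ↦ AB
    C ↦ B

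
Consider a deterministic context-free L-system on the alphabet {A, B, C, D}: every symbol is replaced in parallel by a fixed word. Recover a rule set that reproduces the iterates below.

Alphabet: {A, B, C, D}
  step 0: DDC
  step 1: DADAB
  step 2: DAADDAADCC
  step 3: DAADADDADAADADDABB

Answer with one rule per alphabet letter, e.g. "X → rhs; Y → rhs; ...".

A->AD, B->CC, C->B, D->DA

  step 2 ⇒ step 3: DAADDAADCC ⇒ DA·AD·AD·DA·DA·AD·AD·DA·B·B
    A ↦ AD
    C ↦ B
    D ↦ DA
  step 1 ⇒ step 2: DADAB ⇒ DA·AD·DA·AD·CC
    B ↦ CC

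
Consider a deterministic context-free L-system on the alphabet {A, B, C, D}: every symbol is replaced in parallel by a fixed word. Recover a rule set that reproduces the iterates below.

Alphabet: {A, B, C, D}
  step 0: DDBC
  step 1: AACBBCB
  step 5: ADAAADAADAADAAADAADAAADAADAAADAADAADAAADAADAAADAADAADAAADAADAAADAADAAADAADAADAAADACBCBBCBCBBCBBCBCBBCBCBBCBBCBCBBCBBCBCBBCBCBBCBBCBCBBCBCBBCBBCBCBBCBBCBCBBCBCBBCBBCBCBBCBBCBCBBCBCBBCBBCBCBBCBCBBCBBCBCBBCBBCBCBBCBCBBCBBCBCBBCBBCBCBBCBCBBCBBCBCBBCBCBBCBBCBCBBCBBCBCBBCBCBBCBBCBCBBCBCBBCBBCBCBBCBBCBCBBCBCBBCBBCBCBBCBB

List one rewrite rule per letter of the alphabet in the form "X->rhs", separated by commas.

A->ADA, B->CBB, C->CB, D->A

  step 0 ⇒ step 1: DDBC ⇒ A·A·CBB·CB
    B ↦ CBB
    C ↦ CB
    D ↦ A
    A ↦ ADA  (constrained at step 1)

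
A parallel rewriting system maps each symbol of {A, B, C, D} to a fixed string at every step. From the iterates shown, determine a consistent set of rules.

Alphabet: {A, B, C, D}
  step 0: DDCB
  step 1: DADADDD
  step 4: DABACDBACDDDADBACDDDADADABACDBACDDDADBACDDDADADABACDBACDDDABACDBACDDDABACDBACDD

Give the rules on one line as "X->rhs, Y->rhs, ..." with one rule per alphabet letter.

A->BAC, B->D, C->DD, D->DA

  step 0 ⇒ step 1: DDCB ⇒ DA·DA·DD·D
    B ↦ D
    C ↦ DD
    D ↦ DA
    A ↦ BAC  (constrained at step 1)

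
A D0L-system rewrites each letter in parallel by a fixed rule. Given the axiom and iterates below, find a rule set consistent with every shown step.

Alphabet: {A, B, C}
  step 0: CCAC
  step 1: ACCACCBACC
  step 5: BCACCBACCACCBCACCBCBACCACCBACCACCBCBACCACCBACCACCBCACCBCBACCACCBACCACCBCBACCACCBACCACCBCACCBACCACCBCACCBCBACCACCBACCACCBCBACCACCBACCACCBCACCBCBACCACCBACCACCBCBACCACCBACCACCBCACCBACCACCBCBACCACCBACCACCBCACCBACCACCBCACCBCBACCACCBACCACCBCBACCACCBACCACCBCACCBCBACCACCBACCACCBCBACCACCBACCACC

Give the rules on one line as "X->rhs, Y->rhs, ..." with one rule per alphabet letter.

A->B, B->BC, C->ACC

  step 0 ⇒ step 1: CCAC ⇒ ACC·ACC·B·ACC
    A ↦ B
    C ↦ ACC
    B ↦ BC  (constrained at step 1)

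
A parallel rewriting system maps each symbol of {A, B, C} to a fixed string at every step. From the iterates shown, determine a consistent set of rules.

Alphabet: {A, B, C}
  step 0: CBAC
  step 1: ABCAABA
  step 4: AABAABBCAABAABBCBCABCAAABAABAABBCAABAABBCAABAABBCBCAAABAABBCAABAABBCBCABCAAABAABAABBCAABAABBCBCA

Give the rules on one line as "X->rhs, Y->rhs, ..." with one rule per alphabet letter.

A->AAB, B->BC, C->A

  step 0 ⇒ step 1: CBAC ⇒ A·BC·AAB·A
    A ↦ AAB
    B ↦ BC
    C ↦ A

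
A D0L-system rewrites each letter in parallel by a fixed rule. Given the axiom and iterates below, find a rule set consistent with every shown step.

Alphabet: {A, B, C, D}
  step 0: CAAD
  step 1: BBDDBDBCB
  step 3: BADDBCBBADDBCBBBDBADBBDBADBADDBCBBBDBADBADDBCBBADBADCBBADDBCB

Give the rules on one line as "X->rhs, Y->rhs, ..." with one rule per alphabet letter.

A->DB, B->BAD, C->BBD, D->CB

  step 0 ⇒ step 1: CAAD ⇒ BBD·DB·DB·CB
    A ↦ DB
    C ↦ BBD
    D ↦ CB
    B ↦ BAD  (constrained at step 1)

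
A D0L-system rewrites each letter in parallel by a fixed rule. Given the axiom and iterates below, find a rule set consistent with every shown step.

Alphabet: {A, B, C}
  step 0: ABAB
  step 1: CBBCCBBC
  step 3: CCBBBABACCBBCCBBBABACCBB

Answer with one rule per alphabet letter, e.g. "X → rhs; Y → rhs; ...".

  step 0 ⇒ step 1: ABAB ⇒ CBB·C·CBB·C
    A ↦ CBB
    B ↦ C
    C ↦ BA  (constrained at step 1)

A->CBB, B->C, C->BA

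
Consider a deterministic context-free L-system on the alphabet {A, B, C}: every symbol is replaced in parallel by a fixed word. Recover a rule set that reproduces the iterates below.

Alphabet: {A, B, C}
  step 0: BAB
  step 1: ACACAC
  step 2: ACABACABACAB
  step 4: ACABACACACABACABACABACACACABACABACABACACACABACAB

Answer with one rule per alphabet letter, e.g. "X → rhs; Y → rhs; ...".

A->AC, B->AC, C->AB

  step 1 ⇒ step 2: ACACAC ⇒ AC·AB·AC·AB·AC·AB
    A ↦ AC
    C ↦ AB
  step 0 ⇒ step 1: BAB ⇒ AC·AC·AC
    B ↦ AC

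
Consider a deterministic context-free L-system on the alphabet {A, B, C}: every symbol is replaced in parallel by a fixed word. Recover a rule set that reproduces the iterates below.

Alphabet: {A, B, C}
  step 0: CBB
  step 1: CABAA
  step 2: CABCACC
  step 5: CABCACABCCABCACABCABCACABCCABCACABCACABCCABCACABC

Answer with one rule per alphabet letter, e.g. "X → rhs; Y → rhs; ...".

  step 1 ⇒ step 2: CABAA ⇒ CAB·C·A·C·C
    A ↦ C
    B ↦ A
    C ↦ CAB

A->C, B->A, C->CAB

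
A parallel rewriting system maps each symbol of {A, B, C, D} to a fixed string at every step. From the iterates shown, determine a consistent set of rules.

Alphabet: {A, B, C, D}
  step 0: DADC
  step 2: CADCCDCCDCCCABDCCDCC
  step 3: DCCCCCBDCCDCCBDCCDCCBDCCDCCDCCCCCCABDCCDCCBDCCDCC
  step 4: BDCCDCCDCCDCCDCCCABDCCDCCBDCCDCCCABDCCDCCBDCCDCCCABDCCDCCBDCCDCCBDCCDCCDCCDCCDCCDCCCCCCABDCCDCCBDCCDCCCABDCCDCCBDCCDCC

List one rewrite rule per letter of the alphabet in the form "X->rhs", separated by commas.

A->CCC, B->CA, C->DCC, D->B

  step 3 ⇒ step 4: DCCCCCBDCCDCCBDCCDCCBDCCDCCDCCCCCCABDCCDCCBDCCDCC ⇒ B·DCC·DCC·DCC·DCC·DCC·CA·B·DCC·DCC·B·DCC·DCC·CA·B·DCC·DCC·B·DCC·DCC·CA·B·DCC·DCC·B·DCC·DCC·B·DCC·DCC·DCC·DCC·DCC·DCC·CCC·CA·B·DCC·DCC·B·DCC·DCC·CA·B·DCC·DCC·B·DCC·DCC
    A ↦ CCC
    B ↦ CA
    C ↦ DCC
    D ↦ B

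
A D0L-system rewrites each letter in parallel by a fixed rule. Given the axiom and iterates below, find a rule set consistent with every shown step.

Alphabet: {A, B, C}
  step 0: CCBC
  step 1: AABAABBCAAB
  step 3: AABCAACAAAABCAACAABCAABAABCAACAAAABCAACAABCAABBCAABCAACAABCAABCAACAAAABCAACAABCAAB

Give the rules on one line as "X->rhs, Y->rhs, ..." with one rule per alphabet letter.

  step 0 ⇒ step 1: CCBC ⇒ AAB·AAB·BC·AAB
    B ↦ BC
    C ↦ AAB
    A ↦ CAA  (constrained at step 1)

A->CAA, B->BC, C->AAB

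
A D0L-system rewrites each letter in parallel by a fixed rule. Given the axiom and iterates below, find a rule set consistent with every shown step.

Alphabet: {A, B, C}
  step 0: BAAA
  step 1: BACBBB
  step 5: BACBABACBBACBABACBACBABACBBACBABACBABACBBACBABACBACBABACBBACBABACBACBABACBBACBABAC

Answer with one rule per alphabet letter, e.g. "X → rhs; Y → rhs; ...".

A->B, B->BAC, C->A

  step 0 ⇒ step 1: BAAA ⇒ BAC·B·B·B
    A ↦ B
    B ↦ BAC
    C ↦ A  (constrained at step 1)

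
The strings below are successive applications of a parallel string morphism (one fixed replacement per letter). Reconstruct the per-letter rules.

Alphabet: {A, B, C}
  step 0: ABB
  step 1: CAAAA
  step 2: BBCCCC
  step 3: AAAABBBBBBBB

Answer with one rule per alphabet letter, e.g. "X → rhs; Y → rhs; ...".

A->C, B->AA, C->BB

  step 2 ⇒ step 3: BBCCCC ⇒ AA·AA·BB·BB·BB·BB
    B ↦ AA
    C ↦ BB
  step 0 ⇒ step 1: ABB ⇒ C·AA·AA
    A ↦ C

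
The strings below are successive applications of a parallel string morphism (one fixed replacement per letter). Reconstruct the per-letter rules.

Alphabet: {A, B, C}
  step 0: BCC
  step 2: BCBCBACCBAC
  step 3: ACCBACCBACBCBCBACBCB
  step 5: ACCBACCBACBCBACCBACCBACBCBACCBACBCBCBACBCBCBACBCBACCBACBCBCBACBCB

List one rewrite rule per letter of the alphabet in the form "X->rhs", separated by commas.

A->B, B->AC, C->CB

  step 2 ⇒ step 3: BCBCBACCBAC ⇒ AC·CB·AC·CB·AC·B·CB·CB·AC·B·CB
    A ↦ B
    B ↦ AC
    C ↦ CB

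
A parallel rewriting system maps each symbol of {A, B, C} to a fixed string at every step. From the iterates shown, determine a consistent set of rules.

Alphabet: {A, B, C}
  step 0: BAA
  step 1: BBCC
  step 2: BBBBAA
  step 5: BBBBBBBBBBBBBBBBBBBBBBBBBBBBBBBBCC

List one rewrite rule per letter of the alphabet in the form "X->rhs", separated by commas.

A->C, B->BB, C->A

  step 1 ⇒ step 2: BBCC ⇒ BB·BB·A·A
    B ↦ BB
    C ↦ A
  step 0 ⇒ step 1: BAA ⇒ BB·C·C
    A ↦ C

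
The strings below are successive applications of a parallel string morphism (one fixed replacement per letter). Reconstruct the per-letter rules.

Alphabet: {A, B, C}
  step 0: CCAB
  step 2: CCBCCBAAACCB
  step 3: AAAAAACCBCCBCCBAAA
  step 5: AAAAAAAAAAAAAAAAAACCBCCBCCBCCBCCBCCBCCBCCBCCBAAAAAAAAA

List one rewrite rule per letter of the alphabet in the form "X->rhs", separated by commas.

A->CCB, B->A, C->A

  step 2 ⇒ step 3: CCBCCBAAACCB ⇒ A·A·A·A·A·A·CCB·CCB·CCB·A·A·A
    A ↦ CCB
    B ↦ A
    C ↦ A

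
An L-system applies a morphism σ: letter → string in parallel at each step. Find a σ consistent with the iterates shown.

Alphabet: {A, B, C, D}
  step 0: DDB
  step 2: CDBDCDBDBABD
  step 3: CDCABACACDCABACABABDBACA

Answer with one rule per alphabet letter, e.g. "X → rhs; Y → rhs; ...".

A->BD, B->BA, C->CD, D->CA

  step 2 ⇒ step 3: CDBDCDBDBABD ⇒ CD·CA·BA·CA·CD·CA·BA·CA·BA·BD·BA·CA
    A ↦ BD
    B ↦ BA
    C ↦ CD
    D ↦ CA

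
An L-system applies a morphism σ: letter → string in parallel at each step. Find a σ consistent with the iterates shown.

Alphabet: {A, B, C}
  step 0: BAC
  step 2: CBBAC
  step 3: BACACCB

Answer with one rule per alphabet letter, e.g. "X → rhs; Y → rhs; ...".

  step 2 ⇒ step 3: CBBAC ⇒ B·AC·AC·C·B
    A ↦ C
    B ↦ AC
    C ↦ B

A->C, B->AC, C->B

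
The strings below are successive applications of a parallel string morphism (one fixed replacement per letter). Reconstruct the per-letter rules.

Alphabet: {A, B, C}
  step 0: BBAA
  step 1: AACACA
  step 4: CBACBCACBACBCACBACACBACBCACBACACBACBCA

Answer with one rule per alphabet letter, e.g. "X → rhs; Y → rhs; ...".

A->CA, B->A, C->CB

  step 0 ⇒ step 1: BBAA ⇒ A·A·CA·CA
    A ↦ CA
    B ↦ A
    C ↦ CB  (constrained at step 1)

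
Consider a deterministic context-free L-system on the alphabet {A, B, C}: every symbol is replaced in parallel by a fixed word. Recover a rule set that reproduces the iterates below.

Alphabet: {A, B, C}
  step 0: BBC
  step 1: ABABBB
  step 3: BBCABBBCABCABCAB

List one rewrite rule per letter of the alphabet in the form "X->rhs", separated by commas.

  step 0 ⇒ step 1: BBC ⇒ AB·AB·BB
    B ↦ AB
    C ↦ BB
    A ↦ C  (constrained at step 1)

A->C, B->AB, C->BB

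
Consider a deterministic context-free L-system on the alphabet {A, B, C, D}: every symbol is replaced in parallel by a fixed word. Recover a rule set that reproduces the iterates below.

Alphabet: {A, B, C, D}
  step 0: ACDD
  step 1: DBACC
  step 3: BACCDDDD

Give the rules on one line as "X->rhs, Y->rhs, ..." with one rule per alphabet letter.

A->D, B->D, C->BA, D->C

  step 0 ⇒ step 1: ACDD ⇒ D·BA·C·C
    A ↦ D
    C ↦ BA
    D ↦ C
    B ↦ D  (constrained at step 1)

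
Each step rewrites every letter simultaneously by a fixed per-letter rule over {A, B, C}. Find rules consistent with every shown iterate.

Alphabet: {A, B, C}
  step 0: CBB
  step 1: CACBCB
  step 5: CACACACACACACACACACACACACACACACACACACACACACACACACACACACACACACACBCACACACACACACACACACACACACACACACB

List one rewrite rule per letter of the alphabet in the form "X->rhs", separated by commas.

A->CA, B->CB, C->CA

  step 0 ⇒ step 1: CBB ⇒ CA·CB·CB
    B ↦ CB
    C ↦ CA
    A ↦ CA  (constrained at step 1)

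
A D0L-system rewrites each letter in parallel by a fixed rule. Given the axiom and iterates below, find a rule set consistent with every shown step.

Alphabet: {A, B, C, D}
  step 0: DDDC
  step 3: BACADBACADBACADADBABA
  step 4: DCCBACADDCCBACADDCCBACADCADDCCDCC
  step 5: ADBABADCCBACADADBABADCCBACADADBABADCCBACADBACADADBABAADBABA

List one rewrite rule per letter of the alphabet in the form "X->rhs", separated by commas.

A->C, B->DC, C->BA, D->AD

  step 4 ⇒ step 5: DCCBACADDCCBACADDCCBACADCADDCCDCC ⇒ AD·BA·BA·DC·C·BA·C·AD·AD·BA·BA·DC·C·BA·C·AD·AD·BA·BA·DC·C·BA·C·AD·BA·C·AD·AD·BA·BA·AD·BA·BA
    A ↦ C
    B ↦ DC
    C ↦ BA
    D ↦ AD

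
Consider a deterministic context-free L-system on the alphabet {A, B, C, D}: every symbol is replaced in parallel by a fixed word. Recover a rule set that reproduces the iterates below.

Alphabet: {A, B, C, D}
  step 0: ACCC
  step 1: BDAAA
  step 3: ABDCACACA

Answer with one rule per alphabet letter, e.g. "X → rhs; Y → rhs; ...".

  step 0 ⇒ step 1: ACCC ⇒ BD·A·A·A
    A ↦ BD
    C ↦ A
    B ↦ C  (constrained at step 1)
    D ↦ A  (constrained at step 1)

A->BD, B->C, C->A, D->A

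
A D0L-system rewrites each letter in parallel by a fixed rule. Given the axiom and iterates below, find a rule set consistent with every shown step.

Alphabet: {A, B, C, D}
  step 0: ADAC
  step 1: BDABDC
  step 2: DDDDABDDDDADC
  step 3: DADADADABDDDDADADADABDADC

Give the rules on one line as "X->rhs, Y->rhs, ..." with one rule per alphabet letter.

  step 2 ⇒ step 3: DDDDABDDDDADC ⇒ DA·DA·DA·DA·B·DDD·DA·DA·DA·DA·B·DA·DC
    A ↦ B
    B ↦ DDD
    C ↦ DC
    D ↦ DA

A->B, B->DDD, C->DC, D->DA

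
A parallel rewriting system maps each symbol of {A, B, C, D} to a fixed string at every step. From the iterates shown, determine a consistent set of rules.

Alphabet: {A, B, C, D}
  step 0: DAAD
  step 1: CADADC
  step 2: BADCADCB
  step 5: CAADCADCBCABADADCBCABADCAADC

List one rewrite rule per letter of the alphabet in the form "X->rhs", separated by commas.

A->AD, B->CA, C->B, D->C

  step 1 ⇒ step 2: CADADC ⇒ B·AD·C·AD·C·B
    A ↦ AD
    C ↦ B
    D ↦ C
    B ↦ CA  (constrained at step 2)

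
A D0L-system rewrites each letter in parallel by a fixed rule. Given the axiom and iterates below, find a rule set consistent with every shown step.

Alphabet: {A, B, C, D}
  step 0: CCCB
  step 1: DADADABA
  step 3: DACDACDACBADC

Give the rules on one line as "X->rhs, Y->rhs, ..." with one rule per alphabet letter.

A->D, B->BA, C->DA, D->C

  step 0 ⇒ step 1: CCCB ⇒ DA·DA·DA·BA
    B ↦ BA
    C ↦ DA
    A ↦ D  (constrained at step 1)
    D ↦ C  (constrained at step 1)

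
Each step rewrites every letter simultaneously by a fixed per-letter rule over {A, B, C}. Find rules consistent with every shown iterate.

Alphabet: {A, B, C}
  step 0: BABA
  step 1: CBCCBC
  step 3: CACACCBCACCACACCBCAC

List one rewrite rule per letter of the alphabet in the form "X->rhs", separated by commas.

A->C, B->CB, C->AC

  step 0 ⇒ step 1: BABA ⇒ CB·C·CB·C
    A ↦ C
    B ↦ CB
    C ↦ AC  (constrained at step 1)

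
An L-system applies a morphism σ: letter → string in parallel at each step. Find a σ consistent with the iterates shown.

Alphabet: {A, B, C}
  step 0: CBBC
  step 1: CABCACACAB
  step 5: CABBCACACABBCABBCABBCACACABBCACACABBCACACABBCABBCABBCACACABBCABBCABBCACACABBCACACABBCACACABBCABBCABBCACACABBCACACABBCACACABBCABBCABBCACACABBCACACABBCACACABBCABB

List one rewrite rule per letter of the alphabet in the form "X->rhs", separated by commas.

A->B, B->CA, C->CAB

  step 0 ⇒ step 1: CBBC ⇒ CAB·CA·CA·CAB
    B ↦ CA
    C ↦ CAB
    A ↦ B  (constrained at step 1)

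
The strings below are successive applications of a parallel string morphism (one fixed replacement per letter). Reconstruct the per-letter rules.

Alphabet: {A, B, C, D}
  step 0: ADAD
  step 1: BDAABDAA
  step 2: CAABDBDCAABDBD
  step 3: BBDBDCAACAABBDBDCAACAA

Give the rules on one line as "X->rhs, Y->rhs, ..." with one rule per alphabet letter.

A->BD, B->C, C->B, D->AA

  step 2 ⇒ step 3: CAABDBDCAABDBD ⇒ B·BD·BD·C·AA·C·AA·B·BD·BD·C·AA·C·AA
    A ↦ BD
    B ↦ C
    C ↦ B
    D ↦ AA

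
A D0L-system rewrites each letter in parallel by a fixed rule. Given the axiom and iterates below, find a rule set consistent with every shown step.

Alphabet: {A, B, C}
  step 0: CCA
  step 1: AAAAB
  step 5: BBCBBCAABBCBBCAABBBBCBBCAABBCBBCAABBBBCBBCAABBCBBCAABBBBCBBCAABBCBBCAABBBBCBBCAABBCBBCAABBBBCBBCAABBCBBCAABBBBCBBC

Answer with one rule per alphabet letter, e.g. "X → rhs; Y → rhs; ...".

A->B, B->BBC, C->AA

  step 0 ⇒ step 1: CCA ⇒ AA·AA·B
    A ↦ B
    C ↦ AA
    B ↦ BBC  (constrained at step 1)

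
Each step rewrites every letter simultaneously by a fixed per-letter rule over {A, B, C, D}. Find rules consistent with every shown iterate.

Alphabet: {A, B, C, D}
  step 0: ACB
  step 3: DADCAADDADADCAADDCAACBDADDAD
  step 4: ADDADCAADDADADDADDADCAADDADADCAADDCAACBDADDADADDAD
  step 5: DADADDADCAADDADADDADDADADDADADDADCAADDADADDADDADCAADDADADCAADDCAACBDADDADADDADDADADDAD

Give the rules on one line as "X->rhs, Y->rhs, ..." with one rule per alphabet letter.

  step 4 ⇒ step 5: ADDADCAADDADADDADDADCAADDADADCAADDCAACBDADDADADDAD ⇒ D·AD·AD·D·AD·CAA·D·D·AD·AD·D·AD·D·AD·AD·D·AD·AD·D·AD·CAA·D·D·AD·AD·D·AD·D·AD·CAA·D·D·AD·AD·CAA·D·D·CAA·CBD·AD·D·AD·AD·D·AD·D·AD·AD·D·AD
    A ↦ D
    B ↦ CBD
    C ↦ CAA
    D ↦ AD

A->D, B->CBD, C->CAA, D->AD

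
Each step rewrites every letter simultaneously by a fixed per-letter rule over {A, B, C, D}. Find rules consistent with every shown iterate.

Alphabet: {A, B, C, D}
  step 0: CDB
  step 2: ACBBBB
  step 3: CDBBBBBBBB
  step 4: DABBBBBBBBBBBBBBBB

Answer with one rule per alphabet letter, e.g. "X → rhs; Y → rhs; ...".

A->C, B->BB, C->D, D->A

  step 3 ⇒ step 4: CDBBBBBBBB ⇒ D·A·BB·BB·BB·BB·BB·BB·BB·BB
    B ↦ BB
    C ↦ D
    D ↦ A
  step 2 ⇒ step 3: ACBBBB ⇒ C·D·BB·BB·BB·BB
    A ↦ C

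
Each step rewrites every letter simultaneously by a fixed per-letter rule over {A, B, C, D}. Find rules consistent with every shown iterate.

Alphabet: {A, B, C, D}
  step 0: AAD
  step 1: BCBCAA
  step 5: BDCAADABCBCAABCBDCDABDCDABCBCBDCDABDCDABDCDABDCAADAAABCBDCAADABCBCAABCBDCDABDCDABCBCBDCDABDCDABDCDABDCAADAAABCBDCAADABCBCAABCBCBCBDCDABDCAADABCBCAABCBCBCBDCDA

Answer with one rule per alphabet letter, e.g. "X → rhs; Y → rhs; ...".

A->BC, B->BDC, C->DA, D->AA

  step 0 ⇒ step 1: AAD ⇒ BC·BC·AA
    A ↦ BC
    D ↦ AA
    B ↦ BDC  (constrained at step 1)
    C ↦ DA  (constrained at step 1)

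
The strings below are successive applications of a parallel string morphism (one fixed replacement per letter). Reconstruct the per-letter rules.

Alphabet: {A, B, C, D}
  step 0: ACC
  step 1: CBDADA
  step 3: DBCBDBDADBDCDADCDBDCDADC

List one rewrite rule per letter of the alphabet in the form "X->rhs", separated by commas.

A->CB, B->DC, C->DA, D->DB

  step 0 ⇒ step 1: ACC ⇒ CB·DA·DA
    A ↦ CB
    C ↦ DA
    B ↦ DC  (constrained at step 1)
    D ↦ DB  (constrained at step 1)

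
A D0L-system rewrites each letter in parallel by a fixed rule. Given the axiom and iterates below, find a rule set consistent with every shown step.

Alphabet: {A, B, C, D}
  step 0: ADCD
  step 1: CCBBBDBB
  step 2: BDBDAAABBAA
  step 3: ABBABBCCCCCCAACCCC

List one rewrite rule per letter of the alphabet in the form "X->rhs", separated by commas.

  step 2 ⇒ step 3: BDBDAAABBAA ⇒ A·BB·A·BB·CC·CC·CC·A·A·CC·CC
    A ↦ CC
    B ↦ A
    D ↦ BB
  step 0 ⇒ step 1: ADCD ⇒ CC·BB·BD·BB
    C ↦ BD

A->CC, B->A, C->BD, D->BB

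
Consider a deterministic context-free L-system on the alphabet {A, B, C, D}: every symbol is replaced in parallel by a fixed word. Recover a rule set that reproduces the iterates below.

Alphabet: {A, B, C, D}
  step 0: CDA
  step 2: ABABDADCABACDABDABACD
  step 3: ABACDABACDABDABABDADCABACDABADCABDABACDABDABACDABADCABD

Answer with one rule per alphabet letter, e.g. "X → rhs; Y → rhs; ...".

  step 2 ⇒ step 3: ABABDADCABACDABDABACD ⇒ AB·ACD·AB·ACD·ABD·AB·ABD·ADC·AB·ACD·AB·ADC·ABD·AB·ACD·ABD·AB·ACD·AB·ADC·ABD
    A ↦ AB
    B ↦ ACD
    C ↦ ADC
    D ↦ ABD

A->AB, B->ACD, C->ADC, D->ABD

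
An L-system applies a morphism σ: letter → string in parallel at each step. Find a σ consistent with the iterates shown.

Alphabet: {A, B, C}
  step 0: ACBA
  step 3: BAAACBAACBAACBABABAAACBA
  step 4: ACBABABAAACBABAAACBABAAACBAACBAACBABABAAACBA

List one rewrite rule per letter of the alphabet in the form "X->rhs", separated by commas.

A->BA, B->AC, C->A

  step 3 ⇒ step 4: BAAACBAACBAACBABABAAACBA ⇒ AC·BA·BA·BA·A·AC·BA·BA·A·AC·BA·BA·A·AC·BA·AC·BA·AC·BA·BA·BA·A·AC·BA
    A ↦ BA
    B ↦ AC
    C ↦ A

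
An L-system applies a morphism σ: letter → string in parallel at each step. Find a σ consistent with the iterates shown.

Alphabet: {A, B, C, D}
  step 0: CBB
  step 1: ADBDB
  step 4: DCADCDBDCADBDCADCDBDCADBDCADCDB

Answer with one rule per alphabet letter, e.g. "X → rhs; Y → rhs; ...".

A->DB, B->DB, C->A, D->DC

  step 0 ⇒ step 1: CBB ⇒ A·DB·DB
    B ↦ DB
    C ↦ A
    A ↦ DB  (constrained at step 1)
    D ↦ DC  (constrained at step 1)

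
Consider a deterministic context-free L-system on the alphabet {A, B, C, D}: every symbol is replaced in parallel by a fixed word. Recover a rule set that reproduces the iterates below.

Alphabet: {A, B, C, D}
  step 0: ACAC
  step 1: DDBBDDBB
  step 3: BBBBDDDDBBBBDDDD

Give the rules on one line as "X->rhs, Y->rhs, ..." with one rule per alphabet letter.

A->DD, B->A, C->BB, D->C

  step 0 ⇒ step 1: ACAC ⇒ DD·BB·DD·BB
    A ↦ DD
    C ↦ BB
    B ↦ A  (constrained at step 1)
    D ↦ C  (constrained at step 1)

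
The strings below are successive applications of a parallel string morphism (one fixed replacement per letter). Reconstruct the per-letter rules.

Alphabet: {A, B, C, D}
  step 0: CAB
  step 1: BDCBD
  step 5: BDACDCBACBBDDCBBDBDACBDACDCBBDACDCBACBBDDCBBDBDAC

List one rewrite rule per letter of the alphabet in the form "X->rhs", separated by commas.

  step 0 ⇒ step 1: CAB ⇒ B·DC·BD
    A ↦ DC
    B ↦ BD
    C ↦ B
    D ↦ AC  (constrained at step 1)

A->DC, B->BD, C->B, D->AC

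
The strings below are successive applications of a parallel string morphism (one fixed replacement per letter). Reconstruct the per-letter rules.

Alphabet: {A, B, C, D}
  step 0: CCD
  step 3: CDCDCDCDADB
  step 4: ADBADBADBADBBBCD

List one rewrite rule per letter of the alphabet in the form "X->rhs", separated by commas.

  step 3 ⇒ step 4: CDCDCDCDADB ⇒ AD·B·AD·B·AD·B·AD·B·B·B·CD
    A ↦ B
    B ↦ CD
    C ↦ AD
    D ↦ B

A->B, B->CD, C->AD, D->B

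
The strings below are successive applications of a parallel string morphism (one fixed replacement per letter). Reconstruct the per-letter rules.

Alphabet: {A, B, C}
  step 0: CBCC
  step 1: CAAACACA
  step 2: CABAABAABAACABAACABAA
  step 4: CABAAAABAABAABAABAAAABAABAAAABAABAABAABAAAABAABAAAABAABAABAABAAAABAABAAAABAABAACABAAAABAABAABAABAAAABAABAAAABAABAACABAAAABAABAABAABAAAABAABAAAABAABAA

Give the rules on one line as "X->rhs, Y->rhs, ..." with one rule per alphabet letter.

  step 1 ⇒ step 2: CAAACACA ⇒ CA·BAA·BAA·BAA·CA·BAA·CA·BAA
    A ↦ BAA
    C ↦ CA
  step 0 ⇒ step 1: CBCC ⇒ CA·AA·CA·CA
    B ↦ AA

A->BAA, B->AA, C->CA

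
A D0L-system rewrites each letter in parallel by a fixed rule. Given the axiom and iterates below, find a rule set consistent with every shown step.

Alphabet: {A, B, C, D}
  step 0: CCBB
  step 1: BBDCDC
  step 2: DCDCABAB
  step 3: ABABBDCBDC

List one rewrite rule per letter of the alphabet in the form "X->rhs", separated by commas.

  step 2 ⇒ step 3: DCDCABAB ⇒ A·B·A·B·B·DC·B·DC
    A ↦ B
    B ↦ DC
    C ↦ B
    D ↦ A

A->B, B->DC, C->B, D->A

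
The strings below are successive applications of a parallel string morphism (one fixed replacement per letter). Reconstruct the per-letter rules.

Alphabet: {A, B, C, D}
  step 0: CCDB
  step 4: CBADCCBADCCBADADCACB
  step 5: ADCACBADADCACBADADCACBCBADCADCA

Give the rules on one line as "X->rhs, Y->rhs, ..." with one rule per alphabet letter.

  step 4 ⇒ step 5: CBADCCBADCCBADADCACB ⇒ AD·CA·C·B·AD·AD·CA·C·B·AD·AD·CA·C·B·C·B·AD·C·AD·CA
    A ↦ C
    B ↦ CA
    C ↦ AD
    D ↦ B

A->C, B->CA, C->AD, D->B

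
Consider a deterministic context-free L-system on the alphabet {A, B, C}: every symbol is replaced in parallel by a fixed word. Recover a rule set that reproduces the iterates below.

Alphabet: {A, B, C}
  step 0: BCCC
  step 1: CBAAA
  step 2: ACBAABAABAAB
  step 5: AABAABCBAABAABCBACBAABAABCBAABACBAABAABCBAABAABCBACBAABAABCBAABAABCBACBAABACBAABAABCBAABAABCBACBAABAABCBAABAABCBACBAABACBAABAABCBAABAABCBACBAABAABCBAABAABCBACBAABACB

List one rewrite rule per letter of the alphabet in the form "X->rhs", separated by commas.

  step 1 ⇒ step 2: CBAAA ⇒ A·CB·AAB·AAB·AAB
    A ↦ AAB
    B ↦ CB
    C ↦ A

A->AAB, B->CB, C->A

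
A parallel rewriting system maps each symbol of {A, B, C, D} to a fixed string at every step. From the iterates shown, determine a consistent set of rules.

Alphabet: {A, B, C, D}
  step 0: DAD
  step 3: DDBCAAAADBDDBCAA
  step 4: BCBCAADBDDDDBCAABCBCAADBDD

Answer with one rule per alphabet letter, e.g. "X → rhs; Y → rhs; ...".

A->D, B->AA, C->DB, D->BC

  step 3 ⇒ step 4: DDBCAAAADBDDBCAA ⇒ BC·BC·AA·DB·D·D·D·D·BC·AA·BC·BC·AA·DB·D·D
    A ↦ D
    B ↦ AA
    C ↦ DB
    D ↦ BC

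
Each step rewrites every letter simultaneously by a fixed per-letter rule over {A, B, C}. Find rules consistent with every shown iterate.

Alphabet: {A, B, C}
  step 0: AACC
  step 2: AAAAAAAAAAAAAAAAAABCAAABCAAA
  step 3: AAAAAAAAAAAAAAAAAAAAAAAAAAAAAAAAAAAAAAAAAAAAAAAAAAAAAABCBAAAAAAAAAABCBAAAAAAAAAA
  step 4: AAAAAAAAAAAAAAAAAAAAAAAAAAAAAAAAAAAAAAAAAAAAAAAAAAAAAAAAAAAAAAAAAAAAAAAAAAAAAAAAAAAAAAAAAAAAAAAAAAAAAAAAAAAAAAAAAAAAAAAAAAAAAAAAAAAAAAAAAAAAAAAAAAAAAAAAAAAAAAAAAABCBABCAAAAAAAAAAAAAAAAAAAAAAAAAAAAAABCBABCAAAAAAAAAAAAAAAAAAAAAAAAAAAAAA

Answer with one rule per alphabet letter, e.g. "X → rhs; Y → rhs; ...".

  step 3 ⇒ step 4: AAAAAAAAAAAAAAAAAAAAAAAAAAAAAAAAAAAAAAAAAAAAAAAAAAAAAABCBAAAAAAAAAABCBAAAAAAAAAA ⇒ AAA·AAA·AAA·AAA·AAA·AAA·AAA·AAA·AAA·AAA·AAA·AAA·AAA·AAA·AAA·AAA·AAA·AAA·AAA·AAA·AAA·AAA·AAA·AAA·AAA·AAA·AAA·AAA·AAA·AAA·AAA·AAA·AAA·AAA·AAA·AAA·AAA·AAA·AAA·AAA·AAA·AAA·AAA·AAA·AAA·AAA·AAA·AAA·AAA·AAA·AAA·AAA·AAA·AAA·BC·BA·BC·AAA·AAA·AAA·AAA·AAA·AAA·AAA·AAA·AAA·AAA·BC·BA·BC·AAA·AAA·AAA·AAA·AAA·AAA·AAA·AAA·AAA·AAA
    A ↦ AAA
    B ↦ BC
    C ↦ BA

A->AAA, B->BC, C->BA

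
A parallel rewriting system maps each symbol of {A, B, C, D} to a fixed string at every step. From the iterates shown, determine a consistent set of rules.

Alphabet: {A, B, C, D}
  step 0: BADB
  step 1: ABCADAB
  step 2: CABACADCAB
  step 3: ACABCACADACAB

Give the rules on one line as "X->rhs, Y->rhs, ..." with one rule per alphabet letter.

A->C, B->AB, C->A, D->AD

  step 2 ⇒ step 3: CABACADCAB ⇒ A·C·AB·C·A·C·AD·A·C·AB
    A ↦ C
    B ↦ AB
    C ↦ A
    D ↦ AD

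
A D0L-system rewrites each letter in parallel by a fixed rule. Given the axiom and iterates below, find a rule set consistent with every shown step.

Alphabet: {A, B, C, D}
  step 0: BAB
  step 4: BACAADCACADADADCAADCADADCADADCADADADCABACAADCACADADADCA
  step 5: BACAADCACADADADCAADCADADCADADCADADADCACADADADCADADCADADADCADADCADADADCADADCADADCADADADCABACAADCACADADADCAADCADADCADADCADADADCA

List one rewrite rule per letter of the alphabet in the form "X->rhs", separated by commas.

A->CA, B->BA, C->AD, D->DAD

  step 4 ⇒ step 5: BACAADCACADADADCAADCADADCADADCADADADCABACAADCACADADADCA ⇒ BA·CA·AD·CA·CA·DAD·AD·CA·AD·CA·DAD·CA·DAD·CA·DAD·AD·CA·CA·DAD·AD·CA·DAD·CA·DAD·AD·CA·DAD·CA·DAD·AD·CA·DAD·CA·DAD·CA·DAD·AD·CA·BA·CA·AD·CA·CA·DAD·AD·CA·AD·CA·DAD·CA·DAD·CA·DAD·AD·CA
    A ↦ CA
    B ↦ BA
    C ↦ AD
    D ↦ DAD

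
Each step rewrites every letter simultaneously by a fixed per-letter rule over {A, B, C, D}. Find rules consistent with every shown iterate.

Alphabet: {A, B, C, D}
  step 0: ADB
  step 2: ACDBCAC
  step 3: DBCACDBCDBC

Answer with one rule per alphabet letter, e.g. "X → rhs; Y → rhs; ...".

A->D, B->D, C->BC, D->AC

  step 2 ⇒ step 3: ACDBCAC ⇒ D·BC·AC·D·BC·D·BC
    A ↦ D
    B ↦ D
    C ↦ BC
    D ↦ AC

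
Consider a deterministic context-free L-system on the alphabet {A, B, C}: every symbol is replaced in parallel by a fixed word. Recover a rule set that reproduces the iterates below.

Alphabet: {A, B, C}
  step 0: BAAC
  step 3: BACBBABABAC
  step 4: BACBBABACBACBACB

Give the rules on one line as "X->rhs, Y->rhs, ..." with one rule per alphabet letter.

  step 3 ⇒ step 4: BACBBABABAC ⇒ BA·C·B·BA·BA·C·BA·C·BA·C·B
    A ↦ C
    B ↦ BA
    C ↦ B

A->C, B->BA, C->B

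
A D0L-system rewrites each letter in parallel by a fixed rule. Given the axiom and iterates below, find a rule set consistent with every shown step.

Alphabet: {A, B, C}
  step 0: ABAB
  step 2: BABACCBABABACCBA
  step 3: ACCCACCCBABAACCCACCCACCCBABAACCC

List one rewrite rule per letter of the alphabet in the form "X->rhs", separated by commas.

  step 2 ⇒ step 3: BABACCBABABACCBA ⇒ AC·CC·AC·CC·BA·BA·AC·CC·AC·CC·AC·CC·BA·BA·AC·CC
    A ↦ CC
    B ↦ AC
    C ↦ BA

A->CC, B->AC, C->BA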